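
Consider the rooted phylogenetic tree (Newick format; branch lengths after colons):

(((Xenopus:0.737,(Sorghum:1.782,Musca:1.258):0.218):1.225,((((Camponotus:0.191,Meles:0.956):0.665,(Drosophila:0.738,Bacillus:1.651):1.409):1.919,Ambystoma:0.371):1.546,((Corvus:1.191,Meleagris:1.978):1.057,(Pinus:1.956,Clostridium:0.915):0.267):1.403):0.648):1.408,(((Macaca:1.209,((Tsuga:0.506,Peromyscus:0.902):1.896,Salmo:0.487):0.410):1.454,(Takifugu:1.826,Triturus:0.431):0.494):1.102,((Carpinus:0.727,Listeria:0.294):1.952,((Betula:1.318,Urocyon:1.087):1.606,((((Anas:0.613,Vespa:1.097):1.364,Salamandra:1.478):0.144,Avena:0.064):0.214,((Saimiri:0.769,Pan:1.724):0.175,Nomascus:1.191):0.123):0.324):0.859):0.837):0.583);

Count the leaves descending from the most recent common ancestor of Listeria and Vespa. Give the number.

The MRCA of Listeria and Vespa is the node subtending ((Carpinus,Listeria),((Betula,Urocyon),((((Anas,Vespa),Salamandra),Avena),((Saimiri,Pan),Nomascus)))).
That clade contains 11 terminal taxa: Anas, Avena, Betula, Carpinus, Listeria, Nomascus, Pan, Saimiri, Salamandra, Urocyon, Vespa.

11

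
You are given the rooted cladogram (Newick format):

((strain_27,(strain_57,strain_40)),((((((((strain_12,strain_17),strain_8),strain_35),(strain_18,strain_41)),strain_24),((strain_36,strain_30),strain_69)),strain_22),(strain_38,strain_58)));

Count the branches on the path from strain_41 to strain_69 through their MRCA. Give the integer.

The MRCA of strain_41 and strain_69 is the node subtending ((((((strain_12,strain_17),strain_8),strain_35),(strain_18,strain_41)),strain_24),((strain_36,strain_30),strain_69)).
From strain_41 up to that node: 4 branches. From strain_69 up to the same node: 2 branches. Total: 4 + 2 = 6.

6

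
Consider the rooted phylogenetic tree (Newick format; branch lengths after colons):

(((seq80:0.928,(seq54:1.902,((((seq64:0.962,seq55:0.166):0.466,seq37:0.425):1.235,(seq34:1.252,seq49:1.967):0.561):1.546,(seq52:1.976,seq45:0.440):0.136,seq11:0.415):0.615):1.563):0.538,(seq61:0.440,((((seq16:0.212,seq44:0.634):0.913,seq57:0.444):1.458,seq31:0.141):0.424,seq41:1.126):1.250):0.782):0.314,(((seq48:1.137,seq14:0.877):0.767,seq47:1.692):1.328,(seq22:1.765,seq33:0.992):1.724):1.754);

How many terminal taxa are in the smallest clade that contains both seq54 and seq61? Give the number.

The MRCA of seq54 and seq61 is the node subtending ((seq80,(seq54,((((seq64,seq55),seq37),(seq34,seq49)),(seq52,seq45),seq11))),(seq61,((((seq16,seq44),seq57),seq31),seq41))).
That clade contains 16 terminal taxa: seq11, seq16, seq31, seq34, seq37, seq41, seq44, seq45, seq49, seq52, seq54, seq55, seq57, seq61, seq64, seq80.

16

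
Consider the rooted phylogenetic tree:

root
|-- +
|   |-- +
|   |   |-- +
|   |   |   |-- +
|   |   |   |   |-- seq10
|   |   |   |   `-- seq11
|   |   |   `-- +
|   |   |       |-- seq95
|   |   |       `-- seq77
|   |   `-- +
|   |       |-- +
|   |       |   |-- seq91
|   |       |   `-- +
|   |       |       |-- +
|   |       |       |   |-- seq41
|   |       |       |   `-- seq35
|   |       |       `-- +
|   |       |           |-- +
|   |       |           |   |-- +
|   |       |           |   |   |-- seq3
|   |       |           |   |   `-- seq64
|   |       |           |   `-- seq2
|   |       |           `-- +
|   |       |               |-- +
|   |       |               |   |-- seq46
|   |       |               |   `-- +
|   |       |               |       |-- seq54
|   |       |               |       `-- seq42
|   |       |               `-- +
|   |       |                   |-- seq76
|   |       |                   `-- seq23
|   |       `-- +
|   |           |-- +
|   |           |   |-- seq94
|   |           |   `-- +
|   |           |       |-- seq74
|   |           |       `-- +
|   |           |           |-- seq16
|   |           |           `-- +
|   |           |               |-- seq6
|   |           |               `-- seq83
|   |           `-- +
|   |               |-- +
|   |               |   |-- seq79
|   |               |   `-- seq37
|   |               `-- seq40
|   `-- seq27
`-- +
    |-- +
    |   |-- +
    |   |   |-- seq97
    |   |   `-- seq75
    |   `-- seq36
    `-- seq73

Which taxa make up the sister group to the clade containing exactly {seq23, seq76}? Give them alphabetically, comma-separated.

The clade containing exactly {seq23, seq76} attaches to the tree at the node subtending ((seq46,(seq54,seq42)),(seq76,seq23)).
The other lineage descending from that same node — the sister group — is (seq46,(seq54,seq42)); its 3 tips in alphabetical order are the answer.

seq42, seq46, seq54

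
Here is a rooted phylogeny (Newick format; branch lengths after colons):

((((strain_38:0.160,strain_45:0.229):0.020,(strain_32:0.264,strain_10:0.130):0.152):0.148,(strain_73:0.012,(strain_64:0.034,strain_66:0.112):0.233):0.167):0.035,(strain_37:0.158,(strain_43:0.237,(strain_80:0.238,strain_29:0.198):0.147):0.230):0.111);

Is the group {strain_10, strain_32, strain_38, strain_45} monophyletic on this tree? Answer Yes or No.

Yes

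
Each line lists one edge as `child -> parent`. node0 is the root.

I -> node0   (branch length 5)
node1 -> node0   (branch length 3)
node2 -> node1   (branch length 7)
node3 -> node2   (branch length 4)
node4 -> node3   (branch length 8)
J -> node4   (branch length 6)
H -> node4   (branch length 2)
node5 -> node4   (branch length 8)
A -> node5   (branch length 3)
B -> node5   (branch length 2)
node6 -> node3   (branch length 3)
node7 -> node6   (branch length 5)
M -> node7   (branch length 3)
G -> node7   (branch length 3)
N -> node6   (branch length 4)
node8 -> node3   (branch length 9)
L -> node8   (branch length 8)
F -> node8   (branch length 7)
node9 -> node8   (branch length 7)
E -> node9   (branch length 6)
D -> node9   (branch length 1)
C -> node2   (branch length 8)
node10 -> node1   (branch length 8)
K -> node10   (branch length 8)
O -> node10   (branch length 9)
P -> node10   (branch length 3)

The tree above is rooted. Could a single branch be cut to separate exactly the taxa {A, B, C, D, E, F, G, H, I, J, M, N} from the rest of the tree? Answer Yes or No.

The MRCA of the listed taxa is the root, so the smallest clade containing them is the whole tree.
That clade also contains K, L, O, P, which are not in the proposed group, so the group is not monophyletic.

No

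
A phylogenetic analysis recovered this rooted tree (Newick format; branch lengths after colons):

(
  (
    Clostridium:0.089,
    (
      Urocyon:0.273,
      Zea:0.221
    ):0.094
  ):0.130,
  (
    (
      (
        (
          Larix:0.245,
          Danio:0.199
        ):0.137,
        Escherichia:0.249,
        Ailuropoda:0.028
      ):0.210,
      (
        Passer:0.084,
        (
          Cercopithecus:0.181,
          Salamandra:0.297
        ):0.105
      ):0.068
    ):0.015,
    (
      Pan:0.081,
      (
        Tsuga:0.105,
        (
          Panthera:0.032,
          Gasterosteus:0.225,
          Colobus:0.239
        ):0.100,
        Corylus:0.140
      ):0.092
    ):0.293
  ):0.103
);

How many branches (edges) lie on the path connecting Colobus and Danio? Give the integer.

The MRCA of Colobus and Danio is the node subtending ((((Larix,Danio),Escherichia,Ailuropoda),(Passer,(Cercopithecus,Salamandra))),(Pan,(Tsuga,(Panthera,Gasterosteus,Colobus),Corylus))).
From Colobus up to that node: 4 branches. From Danio up to the same node: 4 branches. Total: 4 + 4 = 8.

8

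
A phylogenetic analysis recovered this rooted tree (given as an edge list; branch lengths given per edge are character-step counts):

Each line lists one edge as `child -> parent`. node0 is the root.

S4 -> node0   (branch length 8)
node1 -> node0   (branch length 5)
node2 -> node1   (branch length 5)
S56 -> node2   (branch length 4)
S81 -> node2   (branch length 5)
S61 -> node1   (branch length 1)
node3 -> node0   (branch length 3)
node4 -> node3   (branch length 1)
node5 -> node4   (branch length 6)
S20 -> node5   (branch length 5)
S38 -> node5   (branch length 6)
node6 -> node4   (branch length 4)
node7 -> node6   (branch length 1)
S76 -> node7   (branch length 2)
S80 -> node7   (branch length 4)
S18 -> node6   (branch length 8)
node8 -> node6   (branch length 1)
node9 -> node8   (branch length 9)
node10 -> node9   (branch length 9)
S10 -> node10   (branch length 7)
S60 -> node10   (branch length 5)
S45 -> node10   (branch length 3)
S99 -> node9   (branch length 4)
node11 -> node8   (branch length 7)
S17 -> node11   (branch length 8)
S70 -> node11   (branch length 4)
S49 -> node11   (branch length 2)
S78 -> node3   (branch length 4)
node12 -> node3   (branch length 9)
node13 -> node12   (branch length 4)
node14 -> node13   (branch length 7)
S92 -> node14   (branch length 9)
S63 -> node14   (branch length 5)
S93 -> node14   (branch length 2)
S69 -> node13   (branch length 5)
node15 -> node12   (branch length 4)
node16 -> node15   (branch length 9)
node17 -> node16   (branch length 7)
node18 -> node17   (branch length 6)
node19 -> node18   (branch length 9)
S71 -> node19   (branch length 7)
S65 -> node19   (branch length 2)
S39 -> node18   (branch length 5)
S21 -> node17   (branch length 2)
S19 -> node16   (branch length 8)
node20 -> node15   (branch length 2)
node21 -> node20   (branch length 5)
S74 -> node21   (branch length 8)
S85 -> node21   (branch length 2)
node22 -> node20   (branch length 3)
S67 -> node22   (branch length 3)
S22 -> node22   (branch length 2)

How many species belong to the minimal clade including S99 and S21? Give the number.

26

The MRCA of S99 and S21 is the node subtending (((S20,S38),((S76,S80),S18,(((S10,S60,S45),S99),(S17,S70,S49)))),S78,(((S92,S63,S93),S69),(((((S71,S65),S39),S21),S19),((S74,S85),(S67,S22))))).
That clade contains 26 terminal taxa: S10, S17, S18, S19, S20, S21, S22, S38, S39, S45, S49, S60, S63, S65, S67, S69, S70, S71, S74, S76, S78, S80, S85, S92, S93, S99.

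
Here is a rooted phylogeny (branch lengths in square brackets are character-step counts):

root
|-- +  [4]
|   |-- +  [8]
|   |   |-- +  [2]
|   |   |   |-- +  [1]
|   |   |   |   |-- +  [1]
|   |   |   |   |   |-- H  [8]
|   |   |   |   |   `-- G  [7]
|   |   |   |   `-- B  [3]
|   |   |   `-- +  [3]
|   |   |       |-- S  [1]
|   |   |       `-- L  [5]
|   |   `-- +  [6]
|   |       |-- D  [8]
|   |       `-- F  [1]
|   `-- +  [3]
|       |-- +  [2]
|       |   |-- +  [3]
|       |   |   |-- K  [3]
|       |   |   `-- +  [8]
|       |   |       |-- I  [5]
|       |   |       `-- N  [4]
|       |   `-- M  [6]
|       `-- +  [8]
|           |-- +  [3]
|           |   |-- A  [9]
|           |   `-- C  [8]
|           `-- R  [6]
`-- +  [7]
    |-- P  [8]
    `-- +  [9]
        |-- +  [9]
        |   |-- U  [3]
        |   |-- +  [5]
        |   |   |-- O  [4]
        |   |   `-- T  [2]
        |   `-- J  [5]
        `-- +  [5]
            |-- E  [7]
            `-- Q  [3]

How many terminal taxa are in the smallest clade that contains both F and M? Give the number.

The MRCA of F and M is the node subtending (((((H,G),B),(S,L)),(D,F)),(((K,(I,N)),M),((A,C),R))).
That clade contains 14 terminal taxa: A, B, C, D, F, G, H, I, K, L, M, N, R, S.

14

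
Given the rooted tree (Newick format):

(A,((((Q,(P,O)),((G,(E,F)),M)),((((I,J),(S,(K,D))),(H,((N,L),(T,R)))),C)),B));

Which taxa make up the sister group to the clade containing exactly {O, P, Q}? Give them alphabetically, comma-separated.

E, F, G, M

The clade containing exactly {O, P, Q} attaches to the tree at the node subtending ((Q,(P,O)),((G,(E,F)),M)).
The other lineage descending from that same node — the sister group — is ((G,(E,F)),M); its 4 tips in alphabetical order are the answer.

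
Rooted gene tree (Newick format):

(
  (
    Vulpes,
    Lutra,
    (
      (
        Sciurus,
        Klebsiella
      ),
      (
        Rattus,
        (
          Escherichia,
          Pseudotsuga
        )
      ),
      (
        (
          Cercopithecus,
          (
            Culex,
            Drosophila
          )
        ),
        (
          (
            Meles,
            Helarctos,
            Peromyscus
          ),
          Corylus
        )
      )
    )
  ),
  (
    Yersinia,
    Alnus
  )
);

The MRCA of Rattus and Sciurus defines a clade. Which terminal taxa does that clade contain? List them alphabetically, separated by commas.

Cercopithecus, Corylus, Culex, Drosophila, Escherichia, Helarctos, Klebsiella, Meles, Peromyscus, Pseudotsuga, Rattus, Sciurus

Tracing Rattus: it sits inside (Rattus,(Escherichia,Pseudotsuga)).
Tracing Sciurus: it sits inside (Sciurus,Klebsiella).
The smallest clade enclosing both is ((Sciurus,Klebsiella),(Rattus,(Escherichia,Pseudotsuga)),((Cercopithecus,(Culex,Drosophila)),((Meles,Helarctos,Peromyscus),Corylus))); the answer is its 12 terminal taxa in alphabetical order.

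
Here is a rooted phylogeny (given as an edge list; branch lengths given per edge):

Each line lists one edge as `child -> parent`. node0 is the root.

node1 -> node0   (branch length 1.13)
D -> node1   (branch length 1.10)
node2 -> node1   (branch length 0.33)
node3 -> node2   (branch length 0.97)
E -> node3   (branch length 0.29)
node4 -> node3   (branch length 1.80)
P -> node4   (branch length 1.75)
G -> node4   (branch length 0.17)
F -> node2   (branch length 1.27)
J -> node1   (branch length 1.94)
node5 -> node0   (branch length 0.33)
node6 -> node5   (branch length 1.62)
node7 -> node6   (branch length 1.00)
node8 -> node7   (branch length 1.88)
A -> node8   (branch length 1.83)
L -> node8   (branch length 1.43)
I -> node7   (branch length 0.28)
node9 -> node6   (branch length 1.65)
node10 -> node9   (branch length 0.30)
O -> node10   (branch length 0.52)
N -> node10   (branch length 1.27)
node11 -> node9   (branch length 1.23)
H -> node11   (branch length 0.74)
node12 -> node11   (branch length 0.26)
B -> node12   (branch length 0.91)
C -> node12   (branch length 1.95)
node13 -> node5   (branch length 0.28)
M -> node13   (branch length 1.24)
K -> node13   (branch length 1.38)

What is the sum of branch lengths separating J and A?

9.73

The path runs J → … → MRCA → … → A; the MRCA is the root of the tree.
Branch lengths along that path: 1.94 + 1.13 + 0.33 + 1.62 + 1.00 + 1.88 + 1.83 = 9.73.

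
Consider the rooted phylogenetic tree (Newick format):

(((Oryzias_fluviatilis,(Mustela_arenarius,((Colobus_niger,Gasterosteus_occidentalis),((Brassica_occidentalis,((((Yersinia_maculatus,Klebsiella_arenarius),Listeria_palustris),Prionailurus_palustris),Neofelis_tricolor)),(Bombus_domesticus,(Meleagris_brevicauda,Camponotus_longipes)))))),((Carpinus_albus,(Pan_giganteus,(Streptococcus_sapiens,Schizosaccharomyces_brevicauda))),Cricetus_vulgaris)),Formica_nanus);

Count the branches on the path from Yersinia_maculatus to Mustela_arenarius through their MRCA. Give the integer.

9

The MRCA of Yersinia_maculatus and Mustela_arenarius is the node subtending (Mustela_arenarius,((Colobus_niger,Gasterosteus_occidentalis),((Brassica_occidentalis,((((Yersinia_maculatus,Klebsiella_arenarius),Listeria_palustris),Prionailurus_palustris),Neofelis_tricolor)),(Bombus_domesticus,(Meleagris_brevicauda,Camponotus_longipes))))).
From Yersinia_maculatus up to that node: 8 branches. From Mustela_arenarius up to the same node: 1 branch. Total: 8 + 1 = 9.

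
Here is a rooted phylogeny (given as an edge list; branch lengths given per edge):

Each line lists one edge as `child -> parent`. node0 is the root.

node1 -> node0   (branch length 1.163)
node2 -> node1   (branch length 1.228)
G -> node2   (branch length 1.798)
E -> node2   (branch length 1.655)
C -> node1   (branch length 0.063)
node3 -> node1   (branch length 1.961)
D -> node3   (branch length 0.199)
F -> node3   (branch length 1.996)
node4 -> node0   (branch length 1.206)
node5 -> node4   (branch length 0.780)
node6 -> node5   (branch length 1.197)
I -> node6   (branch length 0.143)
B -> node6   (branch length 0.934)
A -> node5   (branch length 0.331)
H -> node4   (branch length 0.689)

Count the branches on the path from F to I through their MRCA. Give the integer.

The MRCA of F and I is the root of the tree.
From F up to that node: 3 branches. From I up to the same node: 4 branches. Total: 3 + 4 = 7.

7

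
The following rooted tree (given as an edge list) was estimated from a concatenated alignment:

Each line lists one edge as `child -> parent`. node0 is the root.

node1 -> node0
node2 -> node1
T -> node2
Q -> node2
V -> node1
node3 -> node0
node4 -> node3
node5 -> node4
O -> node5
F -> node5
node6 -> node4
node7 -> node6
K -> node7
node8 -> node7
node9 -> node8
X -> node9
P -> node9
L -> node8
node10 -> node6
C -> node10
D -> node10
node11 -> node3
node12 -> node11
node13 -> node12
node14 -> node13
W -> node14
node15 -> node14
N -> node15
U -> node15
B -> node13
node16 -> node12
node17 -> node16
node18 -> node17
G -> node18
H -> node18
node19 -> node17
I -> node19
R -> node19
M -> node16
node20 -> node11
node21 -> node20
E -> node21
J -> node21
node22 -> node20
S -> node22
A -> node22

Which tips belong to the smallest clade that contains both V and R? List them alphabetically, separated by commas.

Tracing V: it sits inside ((T,Q),V).
Tracing R: it sits inside (I,R).
The smallest clade enclosing both is the whole tree (their MRCA is the root), so the answer is all 24 tips in alphabetical order.

A, B, C, D, E, F, G, H, I, J, K, L, M, N, O, P, Q, R, S, T, U, V, W, X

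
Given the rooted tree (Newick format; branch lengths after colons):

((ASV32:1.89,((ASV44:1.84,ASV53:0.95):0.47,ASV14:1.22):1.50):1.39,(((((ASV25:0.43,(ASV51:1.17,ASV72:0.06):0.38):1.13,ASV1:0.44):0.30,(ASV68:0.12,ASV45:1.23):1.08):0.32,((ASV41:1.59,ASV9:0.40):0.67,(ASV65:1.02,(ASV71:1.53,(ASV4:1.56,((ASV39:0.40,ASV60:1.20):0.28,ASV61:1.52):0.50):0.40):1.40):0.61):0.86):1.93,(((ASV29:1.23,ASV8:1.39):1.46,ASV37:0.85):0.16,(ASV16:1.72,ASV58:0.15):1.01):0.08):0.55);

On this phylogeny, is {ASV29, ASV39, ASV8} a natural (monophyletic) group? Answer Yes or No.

No

The MRCA of the listed taxa subtends (((((ASV25,(ASV51,ASV72)),ASV1),(ASV68,ASV45)),((ASV41,ASV9),(ASV65,(ASV71,(ASV4,((ASV39,ASV60),ASV61)))))),(((ASV29,ASV8),ASV37),(ASV16,ASV58))).
That clade also contains ASV1, ASV16, ASV25, ASV37, ASV4, ASV41, ASV45, ASV51, ASV58, ASV60, ASV61, ASV65, ASV68, ASV71, ASV72, ASV9, which are not in the proposed group, so the group is not monophyletic.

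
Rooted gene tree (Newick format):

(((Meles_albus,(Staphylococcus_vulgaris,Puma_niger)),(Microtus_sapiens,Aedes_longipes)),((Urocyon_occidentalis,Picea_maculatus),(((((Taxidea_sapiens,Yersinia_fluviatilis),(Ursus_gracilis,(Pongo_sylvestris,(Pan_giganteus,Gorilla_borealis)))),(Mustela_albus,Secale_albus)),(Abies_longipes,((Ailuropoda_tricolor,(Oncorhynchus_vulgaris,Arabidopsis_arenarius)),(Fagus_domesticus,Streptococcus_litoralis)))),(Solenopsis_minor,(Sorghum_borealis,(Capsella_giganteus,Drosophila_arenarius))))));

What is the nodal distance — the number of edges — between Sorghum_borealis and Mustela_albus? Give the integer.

7

The MRCA of Sorghum_borealis and Mustela_albus is the node subtending (((((Taxidea_sapiens,Yersinia_fluviatilis),(Ursus_gracilis,(Pongo_sylvestris,(Pan_giganteus,Gorilla_borealis)))),(Mustela_albus,Secale_albus)),(Abies_longipes,((Ailuropoda_tricolor,(Oncorhynchus_vulgaris,Arabidopsis_arenarius)),(Fagus_domesticus,Streptococcus_litoralis)))),(Solenopsis_minor,(Sorghum_borealis,(Capsella_giganteus,Drosophila_arenarius)))).
From Sorghum_borealis up to that node: 3 branches. From Mustela_albus up to the same node: 4 branches. Total: 3 + 4 = 7.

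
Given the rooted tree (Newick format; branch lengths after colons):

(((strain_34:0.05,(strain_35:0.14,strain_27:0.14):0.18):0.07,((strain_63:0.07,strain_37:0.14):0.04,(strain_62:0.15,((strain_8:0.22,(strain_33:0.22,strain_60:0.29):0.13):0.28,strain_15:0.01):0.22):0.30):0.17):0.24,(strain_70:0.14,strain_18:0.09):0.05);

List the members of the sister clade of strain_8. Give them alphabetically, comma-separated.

strain_8 attaches to the tree at the node subtending (strain_8,(strain_33,strain_60)).
The other lineage descending from that same node — the sister group — is (strain_33,strain_60); its 2 tips in alphabetical order are the answer.

strain_33, strain_60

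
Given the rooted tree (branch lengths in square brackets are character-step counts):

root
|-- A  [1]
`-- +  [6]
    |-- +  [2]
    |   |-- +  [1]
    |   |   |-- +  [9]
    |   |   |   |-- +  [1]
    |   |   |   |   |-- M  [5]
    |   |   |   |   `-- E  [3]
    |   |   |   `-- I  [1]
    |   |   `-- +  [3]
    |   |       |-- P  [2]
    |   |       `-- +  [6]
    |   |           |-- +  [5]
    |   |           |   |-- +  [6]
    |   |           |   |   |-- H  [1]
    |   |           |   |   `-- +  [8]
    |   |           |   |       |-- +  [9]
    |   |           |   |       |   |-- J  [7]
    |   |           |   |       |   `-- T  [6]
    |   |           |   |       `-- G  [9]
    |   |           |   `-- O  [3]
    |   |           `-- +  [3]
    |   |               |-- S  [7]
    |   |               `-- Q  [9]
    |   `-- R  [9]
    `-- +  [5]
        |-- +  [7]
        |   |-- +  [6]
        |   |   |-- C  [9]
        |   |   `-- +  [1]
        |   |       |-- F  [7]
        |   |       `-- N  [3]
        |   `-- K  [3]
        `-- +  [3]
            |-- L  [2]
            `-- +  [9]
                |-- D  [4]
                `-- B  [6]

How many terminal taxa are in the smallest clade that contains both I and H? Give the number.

The MRCA of I and H is the node subtending (((M,E),I),(P,(((H,((J,T),G)),O),(S,Q)))).
That clade contains 11 terminal taxa: E, G, H, I, J, M, O, P, Q, S, T.

11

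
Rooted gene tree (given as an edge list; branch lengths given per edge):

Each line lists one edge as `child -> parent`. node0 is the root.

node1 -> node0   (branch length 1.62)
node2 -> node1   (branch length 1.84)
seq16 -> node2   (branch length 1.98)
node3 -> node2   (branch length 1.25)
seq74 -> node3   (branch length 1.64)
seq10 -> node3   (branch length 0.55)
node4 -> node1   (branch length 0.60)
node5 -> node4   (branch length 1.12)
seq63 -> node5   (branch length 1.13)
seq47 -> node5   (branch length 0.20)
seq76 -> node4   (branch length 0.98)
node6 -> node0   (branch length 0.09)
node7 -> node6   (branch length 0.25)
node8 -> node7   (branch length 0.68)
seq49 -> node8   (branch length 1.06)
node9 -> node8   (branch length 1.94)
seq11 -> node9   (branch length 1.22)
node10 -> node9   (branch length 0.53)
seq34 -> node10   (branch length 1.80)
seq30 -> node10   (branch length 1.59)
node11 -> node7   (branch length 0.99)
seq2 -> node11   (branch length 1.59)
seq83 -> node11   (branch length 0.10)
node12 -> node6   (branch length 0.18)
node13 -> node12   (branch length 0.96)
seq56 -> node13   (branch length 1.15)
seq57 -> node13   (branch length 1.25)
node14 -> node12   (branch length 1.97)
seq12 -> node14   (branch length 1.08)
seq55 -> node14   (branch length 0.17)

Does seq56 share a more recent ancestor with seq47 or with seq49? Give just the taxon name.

The MRCA of seq56 and seq49 subtends (((seq49,(seq11,(seq34,seq30))),(seq2,seq83)),((seq56,seq57),(seq12,seq55))) (10 taxa).
The MRCA of seq56 and seq47 is the root, subtending the entire tree (16 taxa).
The first is nested inside the second, so seq56 shares a more recent common ancestor with seq49.

seq49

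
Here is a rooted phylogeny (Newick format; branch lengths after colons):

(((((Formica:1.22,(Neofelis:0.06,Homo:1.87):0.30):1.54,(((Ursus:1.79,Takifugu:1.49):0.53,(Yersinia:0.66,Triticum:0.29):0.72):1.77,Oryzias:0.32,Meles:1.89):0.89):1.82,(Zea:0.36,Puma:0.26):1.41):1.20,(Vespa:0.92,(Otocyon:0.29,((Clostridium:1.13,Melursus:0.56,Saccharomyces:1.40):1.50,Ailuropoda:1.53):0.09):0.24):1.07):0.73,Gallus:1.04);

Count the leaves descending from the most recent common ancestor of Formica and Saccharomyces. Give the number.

The MRCA of Formica and Saccharomyces is the node subtending ((((Formica,(Neofelis,Homo)),(((Ursus,Takifugu),(Yersinia,Triticum)),Oryzias,Meles)),(Zea,Puma)),(Vespa,(Otocyon,((Clostridium,Melursus,Saccharomyces),Ailuropoda)))).
That clade contains 17 terminal taxa: Ailuropoda, Clostridium, Formica, Homo, Meles, Melursus, Neofelis, Oryzias, Otocyon, Puma, Saccharomyces, Takifugu, Triticum, Ursus, Vespa, Yersinia, Zea.

17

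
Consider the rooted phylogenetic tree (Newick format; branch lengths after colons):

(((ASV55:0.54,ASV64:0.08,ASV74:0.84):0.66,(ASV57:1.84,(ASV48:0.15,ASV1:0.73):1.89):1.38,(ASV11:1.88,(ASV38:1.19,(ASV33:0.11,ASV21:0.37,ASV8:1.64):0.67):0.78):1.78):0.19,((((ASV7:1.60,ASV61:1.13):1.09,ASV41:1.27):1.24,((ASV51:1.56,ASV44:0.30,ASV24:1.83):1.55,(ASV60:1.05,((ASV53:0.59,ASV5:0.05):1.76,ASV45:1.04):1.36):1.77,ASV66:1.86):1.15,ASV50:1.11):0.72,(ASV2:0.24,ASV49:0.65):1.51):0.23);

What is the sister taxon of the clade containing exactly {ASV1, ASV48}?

ASV57

The clade containing exactly {ASV1, ASV48} attaches to the tree at the node subtending (ASV57,(ASV48,ASV1)).
The other lineage descending from that same node — the sister group — is the single tip ASV57.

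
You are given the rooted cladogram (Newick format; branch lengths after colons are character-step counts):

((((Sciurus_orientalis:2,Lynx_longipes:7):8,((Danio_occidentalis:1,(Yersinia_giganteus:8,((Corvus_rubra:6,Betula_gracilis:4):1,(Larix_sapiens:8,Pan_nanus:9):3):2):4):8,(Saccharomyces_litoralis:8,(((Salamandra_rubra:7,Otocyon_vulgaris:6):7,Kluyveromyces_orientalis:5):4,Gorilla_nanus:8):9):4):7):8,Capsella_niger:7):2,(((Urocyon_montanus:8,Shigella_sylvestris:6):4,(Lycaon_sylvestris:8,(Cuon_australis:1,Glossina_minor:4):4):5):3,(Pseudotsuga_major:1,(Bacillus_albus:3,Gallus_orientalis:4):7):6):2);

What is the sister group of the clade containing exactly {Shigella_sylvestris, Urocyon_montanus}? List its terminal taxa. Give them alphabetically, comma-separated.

Cuon_australis, Glossina_minor, Lycaon_sylvestris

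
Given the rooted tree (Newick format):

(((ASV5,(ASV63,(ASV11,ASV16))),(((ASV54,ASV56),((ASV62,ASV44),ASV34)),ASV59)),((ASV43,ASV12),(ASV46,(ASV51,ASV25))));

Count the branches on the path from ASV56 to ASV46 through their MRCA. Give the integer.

The MRCA of ASV56 and ASV46 is the root of the tree.
From ASV56 up to that node: 5 branches. From ASV46 up to the same node: 3 branches. Total: 5 + 3 = 8.

8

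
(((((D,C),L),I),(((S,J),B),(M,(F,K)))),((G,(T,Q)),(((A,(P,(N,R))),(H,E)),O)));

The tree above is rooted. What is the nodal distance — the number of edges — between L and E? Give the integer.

The MRCA of L and E is the root of the tree.
From L up to that node: 4 branches. From E up to the same node: 5 branches. Total: 4 + 5 = 9.

9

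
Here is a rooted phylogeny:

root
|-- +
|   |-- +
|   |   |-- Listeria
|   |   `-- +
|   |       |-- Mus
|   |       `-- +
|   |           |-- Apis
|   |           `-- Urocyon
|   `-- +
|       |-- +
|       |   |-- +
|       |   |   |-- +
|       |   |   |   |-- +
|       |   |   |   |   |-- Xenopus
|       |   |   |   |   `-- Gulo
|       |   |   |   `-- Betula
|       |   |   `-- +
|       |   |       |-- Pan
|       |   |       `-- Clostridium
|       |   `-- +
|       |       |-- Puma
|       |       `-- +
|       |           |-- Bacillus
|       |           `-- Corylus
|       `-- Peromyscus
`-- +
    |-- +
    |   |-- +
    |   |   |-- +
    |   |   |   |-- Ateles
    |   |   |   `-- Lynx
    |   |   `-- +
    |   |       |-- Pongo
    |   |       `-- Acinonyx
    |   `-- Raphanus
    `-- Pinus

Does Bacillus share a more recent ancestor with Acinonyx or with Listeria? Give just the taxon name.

Listeria

The MRCA of Bacillus and Listeria subtends ((Listeria,(Mus,(Apis,Urocyon))),(((((Xenopus,Gulo),Betula),(Pan,Clostridium)),(Puma,(Bacillus,Corylus))),Peromyscus)) (13 taxa).
The MRCA of Bacillus and Acinonyx is the root, subtending the entire tree (19 taxa).
The first is nested inside the second, so Bacillus shares a more recent common ancestor with Listeria.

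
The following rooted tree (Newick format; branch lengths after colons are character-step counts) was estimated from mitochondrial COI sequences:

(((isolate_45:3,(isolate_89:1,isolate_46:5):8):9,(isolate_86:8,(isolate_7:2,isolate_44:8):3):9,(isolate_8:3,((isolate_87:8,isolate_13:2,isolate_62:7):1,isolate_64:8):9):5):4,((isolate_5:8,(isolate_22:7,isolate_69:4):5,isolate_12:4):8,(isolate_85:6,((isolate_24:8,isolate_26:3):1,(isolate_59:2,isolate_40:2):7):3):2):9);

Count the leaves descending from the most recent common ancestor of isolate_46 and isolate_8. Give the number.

11

The MRCA of isolate_46 and isolate_8 is the node subtending ((isolate_45,(isolate_89,isolate_46)),(isolate_86,(isolate_7,isolate_44)),(isolate_8,((isolate_87,isolate_13,isolate_62),isolate_64))).
That clade contains 11 terminal taxa: isolate_13, isolate_44, isolate_45, isolate_46, isolate_62, isolate_64, isolate_7, isolate_8, isolate_86, isolate_87, isolate_89.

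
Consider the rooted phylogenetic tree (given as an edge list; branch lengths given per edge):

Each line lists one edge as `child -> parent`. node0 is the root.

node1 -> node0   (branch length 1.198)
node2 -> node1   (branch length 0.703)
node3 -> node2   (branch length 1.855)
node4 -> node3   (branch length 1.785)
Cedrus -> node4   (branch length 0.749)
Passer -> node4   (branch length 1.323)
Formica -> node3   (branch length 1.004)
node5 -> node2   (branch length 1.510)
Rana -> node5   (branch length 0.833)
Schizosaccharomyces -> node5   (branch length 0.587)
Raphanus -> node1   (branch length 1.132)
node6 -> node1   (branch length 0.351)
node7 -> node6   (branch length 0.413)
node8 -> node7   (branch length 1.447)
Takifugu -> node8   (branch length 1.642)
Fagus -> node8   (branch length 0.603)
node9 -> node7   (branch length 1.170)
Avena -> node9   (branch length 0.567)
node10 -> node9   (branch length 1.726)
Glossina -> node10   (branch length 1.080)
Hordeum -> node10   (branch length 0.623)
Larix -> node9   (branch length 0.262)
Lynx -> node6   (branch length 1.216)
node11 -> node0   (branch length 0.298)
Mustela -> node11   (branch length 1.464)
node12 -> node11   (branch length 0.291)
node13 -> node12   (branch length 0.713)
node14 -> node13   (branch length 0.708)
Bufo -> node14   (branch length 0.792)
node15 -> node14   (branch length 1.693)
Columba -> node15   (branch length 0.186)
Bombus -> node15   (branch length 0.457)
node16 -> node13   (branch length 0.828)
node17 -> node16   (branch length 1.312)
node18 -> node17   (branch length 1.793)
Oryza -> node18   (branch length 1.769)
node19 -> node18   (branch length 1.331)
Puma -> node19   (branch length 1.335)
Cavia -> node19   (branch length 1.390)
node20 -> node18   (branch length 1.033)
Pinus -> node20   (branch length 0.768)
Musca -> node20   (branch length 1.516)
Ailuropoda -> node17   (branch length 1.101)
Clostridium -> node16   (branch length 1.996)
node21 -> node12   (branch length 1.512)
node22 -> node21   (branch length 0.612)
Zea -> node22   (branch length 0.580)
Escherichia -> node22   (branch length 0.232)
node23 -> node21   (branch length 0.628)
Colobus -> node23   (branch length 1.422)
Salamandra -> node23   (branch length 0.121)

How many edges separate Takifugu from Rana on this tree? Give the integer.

The MRCA of Takifugu and Rana is the node subtending ((((Cedrus,Passer),Formica),(Rana,Schizosaccharomyces)),Raphanus,(((Takifugu,Fagus),(Avena,(Glossina,Hordeum),Larix)),Lynx)).
From Takifugu up to that node: 4 branches. From Rana up to the same node: 3 branches. Total: 4 + 3 = 7.

7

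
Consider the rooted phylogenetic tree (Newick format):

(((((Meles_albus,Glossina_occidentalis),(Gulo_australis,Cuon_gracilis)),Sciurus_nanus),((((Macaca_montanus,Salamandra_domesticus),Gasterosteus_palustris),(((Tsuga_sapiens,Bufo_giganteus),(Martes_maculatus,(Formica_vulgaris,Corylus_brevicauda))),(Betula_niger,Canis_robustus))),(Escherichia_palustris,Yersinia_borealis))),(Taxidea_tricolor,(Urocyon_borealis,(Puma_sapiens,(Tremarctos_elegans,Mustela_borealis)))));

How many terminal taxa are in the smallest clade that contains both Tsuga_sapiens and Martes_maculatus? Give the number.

5

The MRCA of Tsuga_sapiens and Martes_maculatus is the node subtending ((Tsuga_sapiens,Bufo_giganteus),(Martes_maculatus,(Formica_vulgaris,Corylus_brevicauda))).
That clade contains 5 terminal taxa: Bufo_giganteus, Corylus_brevicauda, Formica_vulgaris, Martes_maculatus, Tsuga_sapiens.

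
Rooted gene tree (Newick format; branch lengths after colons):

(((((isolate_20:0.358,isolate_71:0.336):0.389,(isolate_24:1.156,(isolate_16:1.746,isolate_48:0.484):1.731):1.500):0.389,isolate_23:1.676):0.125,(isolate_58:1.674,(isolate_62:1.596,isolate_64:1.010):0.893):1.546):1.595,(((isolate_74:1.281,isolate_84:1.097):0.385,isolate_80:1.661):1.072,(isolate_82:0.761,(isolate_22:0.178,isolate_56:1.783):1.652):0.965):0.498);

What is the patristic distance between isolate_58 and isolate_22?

8.108

The path runs isolate_58 → … → MRCA → … → isolate_22; the MRCA is the root of the tree.
Branch lengths along that path: 1.674 + 1.546 + 1.595 + 0.498 + 0.965 + 1.652 + 0.178 = 8.108.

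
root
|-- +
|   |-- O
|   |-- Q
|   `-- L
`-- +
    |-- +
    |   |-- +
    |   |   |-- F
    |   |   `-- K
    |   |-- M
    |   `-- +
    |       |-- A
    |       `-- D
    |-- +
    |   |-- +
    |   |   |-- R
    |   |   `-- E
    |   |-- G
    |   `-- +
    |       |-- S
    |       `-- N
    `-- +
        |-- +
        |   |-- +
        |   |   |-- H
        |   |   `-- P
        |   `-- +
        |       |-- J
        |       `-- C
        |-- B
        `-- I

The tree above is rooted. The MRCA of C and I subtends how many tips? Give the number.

6

The MRCA of C and I is the node subtending (((H,P),(J,C)),B,I).
That clade contains 6 terminal taxa: B, C, H, I, J, P.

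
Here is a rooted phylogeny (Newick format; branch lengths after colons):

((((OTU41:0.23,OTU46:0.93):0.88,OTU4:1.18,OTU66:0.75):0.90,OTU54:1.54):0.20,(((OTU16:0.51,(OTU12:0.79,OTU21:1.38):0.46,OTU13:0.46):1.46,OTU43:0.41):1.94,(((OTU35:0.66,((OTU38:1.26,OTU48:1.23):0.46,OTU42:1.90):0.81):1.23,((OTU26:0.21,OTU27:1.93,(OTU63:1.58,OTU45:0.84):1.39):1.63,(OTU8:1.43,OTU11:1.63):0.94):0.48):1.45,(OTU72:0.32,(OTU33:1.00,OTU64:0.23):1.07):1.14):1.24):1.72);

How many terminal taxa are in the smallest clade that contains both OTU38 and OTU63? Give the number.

10

The MRCA of OTU38 and OTU63 is the node subtending ((OTU35,((OTU38,OTU48),OTU42)),((OTU26,OTU27,(OTU63,OTU45)),(OTU8,OTU11))).
That clade contains 10 terminal taxa: OTU11, OTU26, OTU27, OTU35, OTU38, OTU42, OTU45, OTU48, OTU63, OTU8.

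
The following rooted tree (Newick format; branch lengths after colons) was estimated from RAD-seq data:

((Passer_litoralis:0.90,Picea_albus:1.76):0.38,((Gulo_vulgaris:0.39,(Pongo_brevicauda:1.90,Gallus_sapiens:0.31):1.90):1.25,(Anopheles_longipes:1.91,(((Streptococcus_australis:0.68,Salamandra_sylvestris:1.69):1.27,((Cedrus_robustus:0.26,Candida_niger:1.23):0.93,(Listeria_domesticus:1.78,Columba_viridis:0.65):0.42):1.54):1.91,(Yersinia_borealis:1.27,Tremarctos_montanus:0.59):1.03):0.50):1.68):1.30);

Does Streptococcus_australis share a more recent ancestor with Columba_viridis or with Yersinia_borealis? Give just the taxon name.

The MRCA of Streptococcus_australis and Columba_viridis subtends ((Streptococcus_australis,Salamandra_sylvestris),((Cedrus_robustus,Candida_niger),(Listeria_domesticus,Columba_viridis))) (6 taxa).
The MRCA of Streptococcus_australis and Yersinia_borealis subtends (((Streptococcus_australis,Salamandra_sylvestris),((Cedrus_robustus,Candida_niger),(Listeria_domesticus,Columba_viridis))),(Yersinia_borealis,Tremarctos_montanus)) (8 taxa).
The first is nested inside the second, so Streptococcus_australis shares a more recent common ancestor with Columba_viridis.

Columba_viridis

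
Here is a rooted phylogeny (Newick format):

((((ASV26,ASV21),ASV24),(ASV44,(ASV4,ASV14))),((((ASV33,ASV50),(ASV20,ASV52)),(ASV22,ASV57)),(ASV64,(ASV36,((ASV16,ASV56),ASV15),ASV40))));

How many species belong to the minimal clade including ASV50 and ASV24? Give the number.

The MRCA of ASV50 and ASV24 is the root, so the clade is the entire tree.
That clade contains 18 terminal taxa: ASV14, ASV15, ASV16, ASV20, ASV21, ASV22, ASV24, ASV26, ASV33, ASV36, ASV4, ASV40, ASV44, ASV50, ASV52, ASV56, ASV57, ASV64.

18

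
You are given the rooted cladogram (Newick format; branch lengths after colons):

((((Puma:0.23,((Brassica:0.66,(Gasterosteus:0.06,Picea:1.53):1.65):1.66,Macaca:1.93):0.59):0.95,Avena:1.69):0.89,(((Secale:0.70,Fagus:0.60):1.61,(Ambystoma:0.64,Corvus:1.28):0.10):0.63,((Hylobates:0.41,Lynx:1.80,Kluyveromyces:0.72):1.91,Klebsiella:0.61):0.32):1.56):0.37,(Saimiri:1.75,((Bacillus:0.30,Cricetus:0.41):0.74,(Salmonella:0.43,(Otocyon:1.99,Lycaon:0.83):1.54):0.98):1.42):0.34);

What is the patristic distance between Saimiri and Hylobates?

6.66

The path runs Saimiri → … → MRCA → … → Hylobates; the MRCA is the root of the tree.
Branch lengths along that path: 1.75 + 0.34 + 0.37 + 1.56 + 0.32 + 1.91 + 0.41 = 6.66.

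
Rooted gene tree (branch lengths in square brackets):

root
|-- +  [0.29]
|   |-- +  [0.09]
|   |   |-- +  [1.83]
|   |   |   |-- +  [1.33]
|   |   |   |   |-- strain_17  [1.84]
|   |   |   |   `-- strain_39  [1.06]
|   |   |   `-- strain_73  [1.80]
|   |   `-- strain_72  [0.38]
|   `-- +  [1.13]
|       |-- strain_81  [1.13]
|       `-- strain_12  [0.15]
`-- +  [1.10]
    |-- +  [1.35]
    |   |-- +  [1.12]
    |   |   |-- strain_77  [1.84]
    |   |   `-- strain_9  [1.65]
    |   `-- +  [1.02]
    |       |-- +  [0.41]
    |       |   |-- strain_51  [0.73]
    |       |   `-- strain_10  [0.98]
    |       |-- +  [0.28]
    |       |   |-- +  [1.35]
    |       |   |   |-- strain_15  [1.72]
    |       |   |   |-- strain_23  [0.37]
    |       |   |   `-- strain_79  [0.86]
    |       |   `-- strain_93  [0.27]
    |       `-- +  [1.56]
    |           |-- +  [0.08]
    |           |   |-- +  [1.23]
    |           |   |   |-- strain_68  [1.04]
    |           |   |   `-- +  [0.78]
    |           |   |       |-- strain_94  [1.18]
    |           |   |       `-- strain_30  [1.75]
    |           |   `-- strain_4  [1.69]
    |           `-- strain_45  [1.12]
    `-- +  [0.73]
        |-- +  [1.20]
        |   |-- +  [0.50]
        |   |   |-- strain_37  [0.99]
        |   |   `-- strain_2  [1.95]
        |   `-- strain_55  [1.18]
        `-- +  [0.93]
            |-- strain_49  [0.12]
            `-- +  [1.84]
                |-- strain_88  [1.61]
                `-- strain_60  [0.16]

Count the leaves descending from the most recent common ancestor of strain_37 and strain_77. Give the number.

The MRCA of strain_37 and strain_77 is the node subtending (((strain_77,strain_9),((strain_51,strain_10),((strain_15,strain_23,strain_79),strain_93),(((strain_68,(strain_94,strain_30)),strain_4),strain_45))),(((strain_37,strain_2),strain_55),(strain_49,(strain_88,strain_60)))).
That clade contains 19 terminal taxa: strain_10, strain_15, strain_2, strain_23, strain_30, strain_37, strain_4, strain_45, strain_49, strain_51, strain_55, strain_60, strain_68, strain_77, strain_79, strain_88, strain_9, strain_93, strain_94.

19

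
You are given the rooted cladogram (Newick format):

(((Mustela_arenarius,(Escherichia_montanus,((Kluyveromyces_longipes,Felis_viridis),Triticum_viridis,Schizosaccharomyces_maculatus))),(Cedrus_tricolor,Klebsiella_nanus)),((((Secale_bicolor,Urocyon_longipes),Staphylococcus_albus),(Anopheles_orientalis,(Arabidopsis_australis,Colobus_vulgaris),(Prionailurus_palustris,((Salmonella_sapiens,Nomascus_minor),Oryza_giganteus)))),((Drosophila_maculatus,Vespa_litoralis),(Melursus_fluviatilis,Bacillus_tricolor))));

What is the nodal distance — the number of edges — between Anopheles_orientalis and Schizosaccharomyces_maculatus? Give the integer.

The MRCA of Anopheles_orientalis and Schizosaccharomyces_maculatus is the root of the tree.
From Anopheles_orientalis up to that node: 4 branches. From Schizosaccharomyces_maculatus up to the same node: 5 branches. Total: 4 + 5 = 9.

9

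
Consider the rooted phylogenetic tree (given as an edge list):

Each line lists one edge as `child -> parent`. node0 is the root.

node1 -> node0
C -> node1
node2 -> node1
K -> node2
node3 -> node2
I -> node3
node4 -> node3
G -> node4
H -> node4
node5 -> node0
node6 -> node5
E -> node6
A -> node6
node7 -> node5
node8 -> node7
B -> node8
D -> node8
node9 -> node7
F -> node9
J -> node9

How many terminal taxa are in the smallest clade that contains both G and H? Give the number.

2

The MRCA of G and H is the node subtending (G,H).
That clade contains 2 terminal taxa: G, H.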